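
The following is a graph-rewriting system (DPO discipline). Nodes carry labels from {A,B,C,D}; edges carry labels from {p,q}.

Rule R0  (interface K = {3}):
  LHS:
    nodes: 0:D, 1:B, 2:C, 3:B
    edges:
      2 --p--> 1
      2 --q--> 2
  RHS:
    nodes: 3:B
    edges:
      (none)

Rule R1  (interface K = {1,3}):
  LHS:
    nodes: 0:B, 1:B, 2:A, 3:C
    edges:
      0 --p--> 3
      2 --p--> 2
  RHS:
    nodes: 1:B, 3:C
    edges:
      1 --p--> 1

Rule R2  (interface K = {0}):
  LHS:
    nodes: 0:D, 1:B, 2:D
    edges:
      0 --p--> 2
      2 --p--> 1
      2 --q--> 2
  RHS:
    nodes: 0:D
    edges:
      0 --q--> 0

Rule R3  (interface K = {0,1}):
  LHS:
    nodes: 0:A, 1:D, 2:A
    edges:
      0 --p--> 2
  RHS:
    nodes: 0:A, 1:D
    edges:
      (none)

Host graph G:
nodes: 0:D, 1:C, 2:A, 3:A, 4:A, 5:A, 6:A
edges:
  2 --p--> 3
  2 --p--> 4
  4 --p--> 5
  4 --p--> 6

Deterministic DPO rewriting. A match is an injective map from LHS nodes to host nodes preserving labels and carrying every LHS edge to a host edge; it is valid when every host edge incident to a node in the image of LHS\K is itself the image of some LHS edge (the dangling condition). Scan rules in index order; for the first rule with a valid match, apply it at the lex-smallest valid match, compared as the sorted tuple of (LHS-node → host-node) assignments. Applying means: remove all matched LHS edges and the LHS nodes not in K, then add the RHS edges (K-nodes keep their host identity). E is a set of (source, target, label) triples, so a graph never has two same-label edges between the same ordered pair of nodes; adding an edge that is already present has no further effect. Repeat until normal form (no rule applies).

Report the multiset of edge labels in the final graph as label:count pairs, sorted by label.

start.  V:7 E:4  edges: 2-p->3 2-p->4 4-p->5 4-p->6
1. fire R3 via {0↦2, 1↦0, 2↦3}  →  V:6 E:3  edges: 2-p->4 4-p->5 4-p->6
2. fire R3 via {0↦4, 1↦0, 2↦5}  →  V:5 E:2  edges: 2-p->4 4-p->6
3. fire R3 via {0↦4, 1↦0, 2↦6}  →  V:4 E:1  edges: 2-p->4
4. fire R3 via {0↦2, 1↦0, 2↦4}  →  V:3 E:0  edges: ∅
halt: no rule applies after step 4
NF edges: []

Answer: (no edges)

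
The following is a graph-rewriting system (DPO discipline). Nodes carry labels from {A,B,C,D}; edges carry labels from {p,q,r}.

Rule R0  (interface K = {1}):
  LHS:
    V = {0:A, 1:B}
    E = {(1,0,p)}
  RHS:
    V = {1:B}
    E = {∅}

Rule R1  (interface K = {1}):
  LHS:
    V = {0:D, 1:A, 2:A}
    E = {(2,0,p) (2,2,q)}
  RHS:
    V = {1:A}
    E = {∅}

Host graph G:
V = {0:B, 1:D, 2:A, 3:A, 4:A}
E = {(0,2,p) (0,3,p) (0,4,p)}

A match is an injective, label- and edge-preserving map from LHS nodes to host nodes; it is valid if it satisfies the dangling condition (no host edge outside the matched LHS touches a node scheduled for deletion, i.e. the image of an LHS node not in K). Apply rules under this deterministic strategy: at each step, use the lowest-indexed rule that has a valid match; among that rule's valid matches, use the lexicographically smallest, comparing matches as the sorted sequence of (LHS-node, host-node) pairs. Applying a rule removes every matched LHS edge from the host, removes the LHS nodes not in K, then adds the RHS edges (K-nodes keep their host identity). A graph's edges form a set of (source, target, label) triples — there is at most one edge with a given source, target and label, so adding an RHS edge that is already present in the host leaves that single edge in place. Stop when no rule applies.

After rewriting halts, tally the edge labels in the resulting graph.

start.  V:5 E:3  edges: 0-p->2 0-p->3 0-p->4
1. fire R0 via {0↦2, 1↦0}  →  V:4 E:2  edges: 0-p->3 0-p->4
2. fire R0 via {0↦3, 1↦0}  →  V:3 E:1  edges: 0-p->4
3. fire R0 via {0↦4, 1↦0}  →  V:2 E:0  edges: ∅
normal form: no rule applies after step 3
NF edges: []

Answer: (no edges)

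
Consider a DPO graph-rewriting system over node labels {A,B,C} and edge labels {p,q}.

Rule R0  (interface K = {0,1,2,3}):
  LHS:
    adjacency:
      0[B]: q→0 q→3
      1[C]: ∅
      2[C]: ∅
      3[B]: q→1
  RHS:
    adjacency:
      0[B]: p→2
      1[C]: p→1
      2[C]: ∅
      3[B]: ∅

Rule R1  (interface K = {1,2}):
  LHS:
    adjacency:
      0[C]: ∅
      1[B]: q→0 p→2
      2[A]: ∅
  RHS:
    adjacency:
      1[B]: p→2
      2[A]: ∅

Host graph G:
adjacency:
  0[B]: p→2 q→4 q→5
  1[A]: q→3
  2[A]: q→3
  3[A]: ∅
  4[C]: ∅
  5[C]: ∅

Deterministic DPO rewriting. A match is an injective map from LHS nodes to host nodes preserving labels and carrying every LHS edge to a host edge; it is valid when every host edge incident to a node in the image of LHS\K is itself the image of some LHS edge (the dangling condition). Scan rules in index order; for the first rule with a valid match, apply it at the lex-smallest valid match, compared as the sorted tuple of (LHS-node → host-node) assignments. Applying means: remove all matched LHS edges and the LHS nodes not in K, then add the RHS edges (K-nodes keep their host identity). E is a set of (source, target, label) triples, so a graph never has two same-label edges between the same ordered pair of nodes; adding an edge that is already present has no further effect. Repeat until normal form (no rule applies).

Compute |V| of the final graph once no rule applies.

initial: |V|=6 |E|=5  E = 0-p->2 0-q->4 0-q->5 1-q->3 2-q->3
step 1: apply R1 at {0↦4, 1↦0, 2↦2}  → |V|=5 |E|=4  E = 0-p->2 0-q->5 1-q->3 2-q->3
step 2: apply R1 at {0↦5, 1↦0, 2↦2}  → |V|=4 |E|=3  E = 0-p->2 1-q->3 2-q->3
normal form: no rule applies after step 2
NF nodes: {0:B, 1:A, 2:A, 3:A}

Answer: 4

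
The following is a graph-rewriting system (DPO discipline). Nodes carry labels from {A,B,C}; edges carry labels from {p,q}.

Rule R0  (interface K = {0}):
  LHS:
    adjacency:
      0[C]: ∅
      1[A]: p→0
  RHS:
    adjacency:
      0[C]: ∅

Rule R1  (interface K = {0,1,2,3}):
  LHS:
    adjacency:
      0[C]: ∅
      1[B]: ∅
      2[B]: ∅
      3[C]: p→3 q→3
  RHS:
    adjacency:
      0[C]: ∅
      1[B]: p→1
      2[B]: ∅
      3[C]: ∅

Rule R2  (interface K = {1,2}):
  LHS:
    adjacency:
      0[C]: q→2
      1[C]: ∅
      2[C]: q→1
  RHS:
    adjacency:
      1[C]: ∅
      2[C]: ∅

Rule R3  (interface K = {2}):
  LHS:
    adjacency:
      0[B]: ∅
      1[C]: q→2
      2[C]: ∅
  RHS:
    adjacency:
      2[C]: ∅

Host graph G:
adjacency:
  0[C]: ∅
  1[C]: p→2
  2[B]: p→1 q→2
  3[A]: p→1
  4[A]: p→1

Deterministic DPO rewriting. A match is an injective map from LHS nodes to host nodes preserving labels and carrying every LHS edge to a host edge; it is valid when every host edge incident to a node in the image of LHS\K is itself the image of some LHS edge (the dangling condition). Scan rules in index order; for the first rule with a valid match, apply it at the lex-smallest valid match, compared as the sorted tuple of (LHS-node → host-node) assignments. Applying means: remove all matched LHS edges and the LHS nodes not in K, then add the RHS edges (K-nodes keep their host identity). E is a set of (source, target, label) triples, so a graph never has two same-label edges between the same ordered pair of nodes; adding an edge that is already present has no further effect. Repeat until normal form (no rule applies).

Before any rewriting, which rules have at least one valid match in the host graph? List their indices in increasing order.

R0: 2 valid matches — {0↦1, 1↦3}, {0↦1, 1↦4}
R1: no valid match — LHS pattern not found
R2: no valid match — LHS pattern not found
R3: no valid match — LHS pattern not found

Answer: [R0]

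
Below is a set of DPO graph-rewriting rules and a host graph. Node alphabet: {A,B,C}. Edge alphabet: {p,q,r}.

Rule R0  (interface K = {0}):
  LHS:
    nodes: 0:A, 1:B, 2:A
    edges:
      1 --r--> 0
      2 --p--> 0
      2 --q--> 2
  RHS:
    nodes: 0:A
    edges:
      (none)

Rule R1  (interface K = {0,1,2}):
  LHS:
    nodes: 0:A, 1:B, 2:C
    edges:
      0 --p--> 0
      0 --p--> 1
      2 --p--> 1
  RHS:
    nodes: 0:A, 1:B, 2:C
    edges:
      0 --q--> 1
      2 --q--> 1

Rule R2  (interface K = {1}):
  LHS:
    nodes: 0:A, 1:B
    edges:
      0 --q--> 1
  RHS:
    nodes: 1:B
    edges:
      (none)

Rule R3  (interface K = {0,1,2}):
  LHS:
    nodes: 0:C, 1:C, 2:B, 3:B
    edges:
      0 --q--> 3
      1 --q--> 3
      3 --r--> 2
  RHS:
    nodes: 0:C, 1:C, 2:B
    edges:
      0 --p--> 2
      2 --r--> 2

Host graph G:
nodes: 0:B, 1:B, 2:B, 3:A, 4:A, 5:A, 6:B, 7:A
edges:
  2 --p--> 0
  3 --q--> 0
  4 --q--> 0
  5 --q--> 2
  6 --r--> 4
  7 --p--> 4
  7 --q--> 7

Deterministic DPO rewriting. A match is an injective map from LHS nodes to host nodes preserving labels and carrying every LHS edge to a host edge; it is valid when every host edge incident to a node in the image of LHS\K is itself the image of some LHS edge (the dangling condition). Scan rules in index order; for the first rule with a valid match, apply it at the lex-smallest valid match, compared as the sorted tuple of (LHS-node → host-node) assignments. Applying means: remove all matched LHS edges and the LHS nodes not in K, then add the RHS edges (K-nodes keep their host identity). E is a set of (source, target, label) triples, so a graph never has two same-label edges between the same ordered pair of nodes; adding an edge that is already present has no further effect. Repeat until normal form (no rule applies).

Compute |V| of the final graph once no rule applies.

Answer: 3

Steps:
start.  V:8 E:7  edges: 2-p->0 3-q->0 4-q->0 5-q->2 6-r->4 7-p->4 7-q->7
1. fire R0 via {0↦4, 1↦6, 2↦7}  →  V:6 E:4  edges: 2-p->0 3-q->0 4-q->0 5-q->2
2. fire R2 via {0↦3, 1↦0}  →  V:5 E:3  edges: 2-p->0 4-q->0 5-q->2
3. fire R2 via {0↦4, 1↦0}  →  V:4 E:2  edges: 2-p->0 5-q->2
4. fire R2 via {0↦5, 1↦2}  →  V:3 E:1  edges: 2-p->0
final graph: no rule applies after step 4
NF nodes: {0:B, 1:B, 2:B}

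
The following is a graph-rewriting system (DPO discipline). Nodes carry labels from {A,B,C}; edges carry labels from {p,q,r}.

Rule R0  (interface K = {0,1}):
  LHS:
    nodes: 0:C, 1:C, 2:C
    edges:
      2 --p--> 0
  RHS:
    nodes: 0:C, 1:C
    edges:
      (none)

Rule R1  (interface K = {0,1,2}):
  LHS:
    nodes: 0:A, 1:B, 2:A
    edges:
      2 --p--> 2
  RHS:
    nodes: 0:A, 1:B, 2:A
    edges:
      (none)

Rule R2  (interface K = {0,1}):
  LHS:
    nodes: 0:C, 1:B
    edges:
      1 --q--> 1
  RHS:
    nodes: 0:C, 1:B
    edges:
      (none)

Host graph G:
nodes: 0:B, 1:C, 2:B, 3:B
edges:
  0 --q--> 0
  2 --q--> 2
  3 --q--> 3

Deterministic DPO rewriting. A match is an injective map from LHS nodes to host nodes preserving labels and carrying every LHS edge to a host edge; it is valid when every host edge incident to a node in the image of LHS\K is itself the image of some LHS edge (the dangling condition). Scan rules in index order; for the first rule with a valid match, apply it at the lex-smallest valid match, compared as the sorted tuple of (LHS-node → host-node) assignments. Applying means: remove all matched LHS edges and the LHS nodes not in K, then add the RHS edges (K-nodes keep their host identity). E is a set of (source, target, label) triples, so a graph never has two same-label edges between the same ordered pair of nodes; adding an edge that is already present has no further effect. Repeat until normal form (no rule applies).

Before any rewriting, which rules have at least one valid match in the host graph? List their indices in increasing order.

R0: no valid match — LHS pattern not found
R1: no valid match — LHS pattern not found
R2: 3 valid matches — {0↦1, 1↦0}, {0↦1, 1↦2}, {0↦1, 1↦3}

Answer: [R2]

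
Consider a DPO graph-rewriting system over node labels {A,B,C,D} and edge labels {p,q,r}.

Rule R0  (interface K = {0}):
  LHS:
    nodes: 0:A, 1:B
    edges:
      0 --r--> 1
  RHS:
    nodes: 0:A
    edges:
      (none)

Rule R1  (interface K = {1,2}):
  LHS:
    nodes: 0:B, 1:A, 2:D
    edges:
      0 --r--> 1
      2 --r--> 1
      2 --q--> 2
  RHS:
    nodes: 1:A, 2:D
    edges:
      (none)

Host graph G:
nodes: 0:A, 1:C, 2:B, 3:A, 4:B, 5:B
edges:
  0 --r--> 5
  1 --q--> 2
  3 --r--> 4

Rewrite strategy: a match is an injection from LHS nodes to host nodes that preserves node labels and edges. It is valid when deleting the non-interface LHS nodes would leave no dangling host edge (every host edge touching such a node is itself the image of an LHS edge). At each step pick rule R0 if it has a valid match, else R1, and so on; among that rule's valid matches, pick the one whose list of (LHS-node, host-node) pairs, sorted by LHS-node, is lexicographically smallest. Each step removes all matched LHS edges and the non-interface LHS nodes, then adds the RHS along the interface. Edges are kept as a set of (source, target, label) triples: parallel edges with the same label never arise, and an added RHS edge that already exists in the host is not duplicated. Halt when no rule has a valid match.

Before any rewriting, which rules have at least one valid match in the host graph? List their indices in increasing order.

R0: 2 valid matches — {0↦0, 1↦5}, {0↦3, 1↦4}
R1: no valid match — LHS pattern not found

Answer: [R0]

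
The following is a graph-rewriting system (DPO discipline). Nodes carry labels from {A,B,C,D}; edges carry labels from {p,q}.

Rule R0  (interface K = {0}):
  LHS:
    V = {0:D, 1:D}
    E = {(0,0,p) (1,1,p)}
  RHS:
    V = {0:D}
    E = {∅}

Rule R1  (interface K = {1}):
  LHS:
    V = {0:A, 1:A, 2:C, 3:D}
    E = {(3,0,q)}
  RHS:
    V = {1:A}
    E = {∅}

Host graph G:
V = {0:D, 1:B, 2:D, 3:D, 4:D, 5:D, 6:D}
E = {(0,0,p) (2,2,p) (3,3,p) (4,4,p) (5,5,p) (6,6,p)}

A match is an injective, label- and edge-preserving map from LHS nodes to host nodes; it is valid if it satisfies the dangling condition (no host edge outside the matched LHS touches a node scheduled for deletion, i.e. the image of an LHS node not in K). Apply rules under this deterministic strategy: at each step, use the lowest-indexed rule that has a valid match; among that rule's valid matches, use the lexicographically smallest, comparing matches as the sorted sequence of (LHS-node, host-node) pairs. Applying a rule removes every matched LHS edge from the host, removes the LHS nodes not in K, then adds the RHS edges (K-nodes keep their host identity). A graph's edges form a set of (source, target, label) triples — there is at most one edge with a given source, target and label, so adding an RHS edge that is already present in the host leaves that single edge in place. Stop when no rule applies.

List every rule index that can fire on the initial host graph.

Answer: [R0]

Derivation:
R0: 30 valid matches — {0↦0, 1↦2}, {0↦0, 1↦3}, {0↦0, 1↦4} (+27 more)
R1: no valid match — LHS pattern not found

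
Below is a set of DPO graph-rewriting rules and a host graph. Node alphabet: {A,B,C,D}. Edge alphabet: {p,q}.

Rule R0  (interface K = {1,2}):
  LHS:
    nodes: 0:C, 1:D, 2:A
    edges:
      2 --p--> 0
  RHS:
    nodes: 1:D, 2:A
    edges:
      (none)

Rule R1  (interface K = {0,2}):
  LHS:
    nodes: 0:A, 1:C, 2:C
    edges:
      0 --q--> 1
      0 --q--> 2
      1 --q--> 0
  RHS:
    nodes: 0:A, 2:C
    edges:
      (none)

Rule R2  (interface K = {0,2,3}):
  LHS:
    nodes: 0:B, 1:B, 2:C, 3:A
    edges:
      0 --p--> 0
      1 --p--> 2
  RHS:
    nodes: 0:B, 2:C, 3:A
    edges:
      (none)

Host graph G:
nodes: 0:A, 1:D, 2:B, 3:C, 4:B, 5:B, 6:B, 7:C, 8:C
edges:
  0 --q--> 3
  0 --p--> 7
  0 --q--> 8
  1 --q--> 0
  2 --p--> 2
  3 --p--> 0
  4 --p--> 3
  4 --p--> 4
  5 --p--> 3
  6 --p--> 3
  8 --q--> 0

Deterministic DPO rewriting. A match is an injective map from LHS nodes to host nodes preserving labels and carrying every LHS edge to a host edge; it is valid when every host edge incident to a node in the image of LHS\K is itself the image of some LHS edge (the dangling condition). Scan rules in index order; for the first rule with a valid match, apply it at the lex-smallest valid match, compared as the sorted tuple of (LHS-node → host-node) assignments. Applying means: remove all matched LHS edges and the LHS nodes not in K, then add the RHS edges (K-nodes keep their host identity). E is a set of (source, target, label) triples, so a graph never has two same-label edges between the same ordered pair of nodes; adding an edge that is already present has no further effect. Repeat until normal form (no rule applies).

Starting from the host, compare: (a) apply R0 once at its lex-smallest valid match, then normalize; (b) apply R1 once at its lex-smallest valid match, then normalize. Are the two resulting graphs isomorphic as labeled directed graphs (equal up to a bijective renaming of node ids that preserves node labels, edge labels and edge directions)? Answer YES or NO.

branch R0-first: apply at {0↦7, 1↦1, 2↦0} → |E|=10, then 3 more step(s) → NF |V|=5 |E|=3 V={0:A, 1:D, 2:B, 3:C, 4:B} E=1-q->0 3-p->0 4-p->3
branch R1-first: apply at {0↦0, 1↦8, 2↦3} → |E|=8, then 3 more step(s) → NF |V|=5 |E|=3 V={0:A, 1:D, 2:B, 3:C, 4:B} E=1-q->0 3-p->0 4-p->3
graphs isomorphic (equal up to label-preserving node renaming)

Answer: YES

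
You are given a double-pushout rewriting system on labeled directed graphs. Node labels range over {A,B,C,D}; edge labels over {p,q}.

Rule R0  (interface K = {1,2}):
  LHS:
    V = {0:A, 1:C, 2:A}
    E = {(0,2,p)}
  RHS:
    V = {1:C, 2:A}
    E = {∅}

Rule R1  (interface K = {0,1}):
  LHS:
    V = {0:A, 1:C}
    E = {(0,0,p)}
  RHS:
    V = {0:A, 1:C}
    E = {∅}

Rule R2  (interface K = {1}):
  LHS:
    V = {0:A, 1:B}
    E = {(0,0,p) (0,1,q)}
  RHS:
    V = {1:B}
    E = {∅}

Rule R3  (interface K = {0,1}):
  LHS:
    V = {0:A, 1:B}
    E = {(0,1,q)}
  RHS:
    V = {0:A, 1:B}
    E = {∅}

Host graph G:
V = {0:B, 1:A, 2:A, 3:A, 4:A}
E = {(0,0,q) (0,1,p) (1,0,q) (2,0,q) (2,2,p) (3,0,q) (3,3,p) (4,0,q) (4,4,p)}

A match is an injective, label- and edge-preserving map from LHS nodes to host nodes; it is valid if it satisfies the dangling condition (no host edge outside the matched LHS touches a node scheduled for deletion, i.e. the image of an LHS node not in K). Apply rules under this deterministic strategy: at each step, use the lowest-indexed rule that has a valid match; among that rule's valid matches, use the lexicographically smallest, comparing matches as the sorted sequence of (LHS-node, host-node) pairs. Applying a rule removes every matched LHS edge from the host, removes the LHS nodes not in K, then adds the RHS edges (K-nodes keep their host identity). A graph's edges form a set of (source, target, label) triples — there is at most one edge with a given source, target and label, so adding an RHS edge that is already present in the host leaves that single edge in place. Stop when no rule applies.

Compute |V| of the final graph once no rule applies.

initial: |V|=5 |E|=9  E = 0-q->0 0-p->1 1-q->0 2-q->0 2-p->2 3-q->0 3-p->3 4-q->0 4-p->4
step 1: apply R2 at {0↦2, 1↦0}  → |V|=4 |E|=7  E = 0-q->0 0-p->1 1-q->0 3-q->0 3-p->3 4-q->0 4-p->4
step 2: apply R2 at {0↦3, 1↦0}  → |V|=3 |E|=5  E = 0-q->0 0-p->1 1-q->0 4-q->0 4-p->4
step 3: apply R2 at {0↦4, 1↦0}  → |V|=2 |E|=3  E = 0-q->0 0-p->1 1-q->0
step 4: apply R3 at {0↦1, 1↦0}  → |V|=2 |E|=2  E = 0-q->0 0-p->1
final graph: no rule applies after step 4
NF nodes: {0:B, 1:A}

Answer: 2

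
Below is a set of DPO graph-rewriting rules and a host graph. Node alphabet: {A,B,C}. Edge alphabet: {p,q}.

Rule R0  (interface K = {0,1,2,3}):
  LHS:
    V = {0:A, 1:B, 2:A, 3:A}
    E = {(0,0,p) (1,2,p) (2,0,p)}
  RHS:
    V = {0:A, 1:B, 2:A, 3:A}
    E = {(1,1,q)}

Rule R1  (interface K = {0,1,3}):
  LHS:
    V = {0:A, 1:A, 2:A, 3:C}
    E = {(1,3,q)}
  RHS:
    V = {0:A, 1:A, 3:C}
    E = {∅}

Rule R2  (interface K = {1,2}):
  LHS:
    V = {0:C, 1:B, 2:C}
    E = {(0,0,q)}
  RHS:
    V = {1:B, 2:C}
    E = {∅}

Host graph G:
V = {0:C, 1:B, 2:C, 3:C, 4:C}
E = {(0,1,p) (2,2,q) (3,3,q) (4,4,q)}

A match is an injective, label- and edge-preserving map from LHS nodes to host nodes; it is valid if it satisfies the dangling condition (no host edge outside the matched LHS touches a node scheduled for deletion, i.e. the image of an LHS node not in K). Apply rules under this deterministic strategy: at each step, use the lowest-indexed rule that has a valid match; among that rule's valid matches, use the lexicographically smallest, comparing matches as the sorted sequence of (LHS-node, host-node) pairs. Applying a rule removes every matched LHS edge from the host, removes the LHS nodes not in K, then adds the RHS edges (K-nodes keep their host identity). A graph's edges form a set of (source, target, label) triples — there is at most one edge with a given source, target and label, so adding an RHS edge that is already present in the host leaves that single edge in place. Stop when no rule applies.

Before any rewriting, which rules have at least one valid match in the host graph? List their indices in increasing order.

R0: no valid match — LHS pattern not found
R1: no valid match — LHS pattern not found
R2: 9 valid matches — {0↦2, 1↦1, 2↦0}, {0↦2, 1↦1, 2↦3}, {0↦2, 1↦1, 2↦4} (+6 more)

Answer: [R2]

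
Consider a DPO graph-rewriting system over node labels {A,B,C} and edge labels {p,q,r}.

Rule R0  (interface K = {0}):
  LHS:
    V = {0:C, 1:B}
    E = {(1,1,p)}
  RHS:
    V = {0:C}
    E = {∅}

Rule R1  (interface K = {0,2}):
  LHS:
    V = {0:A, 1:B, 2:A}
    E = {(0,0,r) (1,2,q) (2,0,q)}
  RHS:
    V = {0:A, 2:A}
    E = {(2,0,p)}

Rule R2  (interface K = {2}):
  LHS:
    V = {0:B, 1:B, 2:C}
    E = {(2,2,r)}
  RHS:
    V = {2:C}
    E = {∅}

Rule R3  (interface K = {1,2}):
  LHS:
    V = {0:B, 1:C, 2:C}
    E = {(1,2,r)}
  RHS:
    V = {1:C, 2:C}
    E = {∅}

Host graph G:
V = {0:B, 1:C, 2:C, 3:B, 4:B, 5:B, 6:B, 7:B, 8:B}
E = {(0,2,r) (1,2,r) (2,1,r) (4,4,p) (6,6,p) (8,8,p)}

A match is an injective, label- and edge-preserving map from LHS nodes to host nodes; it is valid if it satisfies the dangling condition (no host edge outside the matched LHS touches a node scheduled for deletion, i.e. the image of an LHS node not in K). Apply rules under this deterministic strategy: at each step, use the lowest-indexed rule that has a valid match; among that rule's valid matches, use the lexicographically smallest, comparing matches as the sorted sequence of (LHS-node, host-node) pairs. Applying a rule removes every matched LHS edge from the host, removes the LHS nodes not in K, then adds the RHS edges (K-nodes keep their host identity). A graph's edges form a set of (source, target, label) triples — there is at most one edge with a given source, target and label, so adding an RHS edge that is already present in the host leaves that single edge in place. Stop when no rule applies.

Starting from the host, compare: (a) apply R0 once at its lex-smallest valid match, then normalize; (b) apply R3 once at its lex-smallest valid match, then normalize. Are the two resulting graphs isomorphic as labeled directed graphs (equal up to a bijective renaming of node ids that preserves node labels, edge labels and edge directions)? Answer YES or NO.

branch R0-first: apply at {0↦1, 1↦4} → |E|=5, then 4 more step(s) → NF |V|=4 |E|=1 V={0:B, 1:C, 2:C, 7:B} E=0-r->2
branch R3-first: apply at {0↦3, 1↦1, 2↦2} → |E|=5, then 4 more step(s) → NF |V|=4 |E|=1 V={0:B, 1:C, 2:C, 7:B} E=0-r->2
graphs isomorphic (equal up to label-preserving node renaming)

Answer: YES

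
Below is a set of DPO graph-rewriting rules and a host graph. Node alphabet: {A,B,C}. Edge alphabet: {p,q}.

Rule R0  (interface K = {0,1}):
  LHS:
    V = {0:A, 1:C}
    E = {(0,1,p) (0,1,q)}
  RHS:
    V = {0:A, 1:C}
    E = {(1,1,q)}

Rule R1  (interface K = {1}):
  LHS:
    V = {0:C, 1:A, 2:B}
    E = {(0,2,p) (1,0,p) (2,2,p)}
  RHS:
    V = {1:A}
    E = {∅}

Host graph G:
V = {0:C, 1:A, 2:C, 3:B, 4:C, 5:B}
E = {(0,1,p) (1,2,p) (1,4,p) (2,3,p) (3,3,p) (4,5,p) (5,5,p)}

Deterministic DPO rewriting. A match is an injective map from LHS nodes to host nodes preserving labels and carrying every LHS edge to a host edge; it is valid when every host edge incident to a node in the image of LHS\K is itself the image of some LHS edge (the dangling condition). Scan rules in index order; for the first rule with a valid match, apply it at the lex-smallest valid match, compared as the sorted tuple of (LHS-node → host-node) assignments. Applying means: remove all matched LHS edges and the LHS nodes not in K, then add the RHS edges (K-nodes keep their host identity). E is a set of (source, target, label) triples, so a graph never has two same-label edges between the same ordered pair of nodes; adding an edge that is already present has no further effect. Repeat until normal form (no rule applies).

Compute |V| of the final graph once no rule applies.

Answer: 2

Steps:
initial: |V|=6 |E|=7  E = 0-p->1 1-p->2 1-p->4 2-p->3 3-p->3 4-p->5 5-p->5
step 1: apply R1 at {0↦2, 1↦1, 2↦3}  → |V|=4 |E|=4  E = 0-p->1 1-p->4 4-p->5 5-p->5
step 2: apply R1 at {0↦4, 1↦1, 2↦5}  → |V|=2 |E|=1  E = 0-p->1
final graph: no rule applies after step 2
NF nodes: {0:C, 1:A}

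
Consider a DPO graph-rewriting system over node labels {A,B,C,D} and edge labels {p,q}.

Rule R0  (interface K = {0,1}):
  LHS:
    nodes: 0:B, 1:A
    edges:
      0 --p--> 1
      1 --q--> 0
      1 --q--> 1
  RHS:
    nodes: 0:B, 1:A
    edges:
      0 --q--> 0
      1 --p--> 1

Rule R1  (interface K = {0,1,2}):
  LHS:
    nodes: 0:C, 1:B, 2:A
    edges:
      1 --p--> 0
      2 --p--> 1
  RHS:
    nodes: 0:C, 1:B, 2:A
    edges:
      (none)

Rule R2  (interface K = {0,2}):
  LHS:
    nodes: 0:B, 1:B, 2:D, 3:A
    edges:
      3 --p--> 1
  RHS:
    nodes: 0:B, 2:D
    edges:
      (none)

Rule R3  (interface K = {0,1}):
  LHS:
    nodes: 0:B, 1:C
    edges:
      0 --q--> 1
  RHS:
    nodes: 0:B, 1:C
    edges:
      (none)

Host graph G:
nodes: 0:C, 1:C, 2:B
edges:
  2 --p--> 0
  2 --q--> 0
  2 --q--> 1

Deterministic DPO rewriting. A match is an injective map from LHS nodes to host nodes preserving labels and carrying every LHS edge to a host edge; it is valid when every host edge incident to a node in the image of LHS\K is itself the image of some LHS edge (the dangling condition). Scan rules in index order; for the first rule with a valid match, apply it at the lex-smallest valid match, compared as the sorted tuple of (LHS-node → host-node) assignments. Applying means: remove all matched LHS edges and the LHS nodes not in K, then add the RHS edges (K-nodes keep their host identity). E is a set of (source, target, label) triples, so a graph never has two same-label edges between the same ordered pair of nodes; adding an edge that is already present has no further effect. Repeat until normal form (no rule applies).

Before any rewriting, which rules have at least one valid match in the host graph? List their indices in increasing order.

R0: no valid match — LHS pattern not found
R1: no valid match — LHS pattern not found
R2: no valid match — LHS pattern not found
R3: 2 valid matches — {0↦2, 1↦0}, {0↦2, 1↦1}

Answer: [R3]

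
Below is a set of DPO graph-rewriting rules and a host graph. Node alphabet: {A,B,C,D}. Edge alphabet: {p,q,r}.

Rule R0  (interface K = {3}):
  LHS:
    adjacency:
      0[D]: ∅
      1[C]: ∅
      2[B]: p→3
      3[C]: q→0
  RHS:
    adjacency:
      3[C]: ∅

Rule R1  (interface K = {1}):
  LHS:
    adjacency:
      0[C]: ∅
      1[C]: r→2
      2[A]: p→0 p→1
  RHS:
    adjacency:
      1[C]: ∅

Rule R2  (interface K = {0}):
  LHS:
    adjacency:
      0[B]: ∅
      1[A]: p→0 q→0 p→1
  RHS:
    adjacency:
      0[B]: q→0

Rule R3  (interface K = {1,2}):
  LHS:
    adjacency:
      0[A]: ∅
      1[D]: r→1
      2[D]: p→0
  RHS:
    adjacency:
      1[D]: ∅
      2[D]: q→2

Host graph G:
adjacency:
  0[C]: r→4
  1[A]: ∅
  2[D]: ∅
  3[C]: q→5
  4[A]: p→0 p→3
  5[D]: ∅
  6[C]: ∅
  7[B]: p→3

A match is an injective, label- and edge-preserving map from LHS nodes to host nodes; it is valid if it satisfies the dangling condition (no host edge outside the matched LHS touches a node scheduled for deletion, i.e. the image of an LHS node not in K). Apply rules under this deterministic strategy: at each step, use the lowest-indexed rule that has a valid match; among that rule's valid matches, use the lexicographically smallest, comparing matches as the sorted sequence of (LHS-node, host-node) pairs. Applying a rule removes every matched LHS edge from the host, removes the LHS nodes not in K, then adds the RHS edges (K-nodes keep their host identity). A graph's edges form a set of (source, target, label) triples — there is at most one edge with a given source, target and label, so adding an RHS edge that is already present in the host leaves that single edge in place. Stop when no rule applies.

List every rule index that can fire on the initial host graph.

R0: 1 valid match — {0↦5, 1↦6, 2↦7, 3↦3}
R1: no valid match — 1 raw match, all fail dangling condition
R2: no valid match — LHS pattern not found
R3: no valid match — LHS pattern not found

Answer: [R0]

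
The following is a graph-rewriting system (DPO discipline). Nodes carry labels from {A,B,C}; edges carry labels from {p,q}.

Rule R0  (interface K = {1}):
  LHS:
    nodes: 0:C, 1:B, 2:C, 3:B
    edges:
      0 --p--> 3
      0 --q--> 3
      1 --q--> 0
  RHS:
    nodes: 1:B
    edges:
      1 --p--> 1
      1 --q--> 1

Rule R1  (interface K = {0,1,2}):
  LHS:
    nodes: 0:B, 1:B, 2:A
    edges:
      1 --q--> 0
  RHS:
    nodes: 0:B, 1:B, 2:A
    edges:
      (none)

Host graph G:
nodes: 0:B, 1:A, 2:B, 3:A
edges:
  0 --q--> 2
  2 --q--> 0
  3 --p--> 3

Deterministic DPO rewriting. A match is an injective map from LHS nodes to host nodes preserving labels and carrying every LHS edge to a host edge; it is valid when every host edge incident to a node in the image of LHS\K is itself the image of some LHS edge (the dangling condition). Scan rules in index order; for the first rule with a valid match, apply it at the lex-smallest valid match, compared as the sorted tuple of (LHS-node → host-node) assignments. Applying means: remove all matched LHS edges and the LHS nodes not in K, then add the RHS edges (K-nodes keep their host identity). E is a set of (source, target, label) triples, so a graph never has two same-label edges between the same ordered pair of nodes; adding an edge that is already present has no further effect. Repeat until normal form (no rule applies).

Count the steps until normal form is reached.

[0] host  ⇒  4 nodes, 3 edges  {0-q->2 2-q->0 3-p->3}
[1] R1 @ {0↦0, 1↦2, 2↦1}  ⇒  4 nodes, 2 edges  {0-q->2 3-p->3}
[2] R1 @ {0↦2, 1↦0, 2↦1}  ⇒  4 nodes, 1 edges  {3-p->3}
final graph: no rule applies after step 2

Answer: 2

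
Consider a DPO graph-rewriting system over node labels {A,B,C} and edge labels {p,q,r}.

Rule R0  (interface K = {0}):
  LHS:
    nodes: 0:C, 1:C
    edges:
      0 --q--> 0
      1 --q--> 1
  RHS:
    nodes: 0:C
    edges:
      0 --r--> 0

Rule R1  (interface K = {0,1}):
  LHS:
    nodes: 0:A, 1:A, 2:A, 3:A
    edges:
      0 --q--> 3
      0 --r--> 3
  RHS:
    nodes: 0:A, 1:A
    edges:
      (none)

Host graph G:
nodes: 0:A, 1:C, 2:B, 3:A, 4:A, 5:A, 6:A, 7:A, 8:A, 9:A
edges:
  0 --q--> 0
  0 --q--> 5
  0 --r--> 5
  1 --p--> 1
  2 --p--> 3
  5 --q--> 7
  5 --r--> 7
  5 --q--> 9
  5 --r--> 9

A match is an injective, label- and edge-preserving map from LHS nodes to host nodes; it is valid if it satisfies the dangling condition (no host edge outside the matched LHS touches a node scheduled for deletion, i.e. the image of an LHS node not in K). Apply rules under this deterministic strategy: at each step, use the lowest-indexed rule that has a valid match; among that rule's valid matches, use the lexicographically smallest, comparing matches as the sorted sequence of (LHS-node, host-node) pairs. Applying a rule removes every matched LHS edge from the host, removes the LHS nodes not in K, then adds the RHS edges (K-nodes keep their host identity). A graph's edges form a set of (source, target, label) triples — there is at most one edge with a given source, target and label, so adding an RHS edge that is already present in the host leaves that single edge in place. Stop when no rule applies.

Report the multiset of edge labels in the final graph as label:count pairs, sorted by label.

initial: |V|=10 |E|=9  E = 0-q->0 0-q->5 0-r->5 1-p->1 2-p->3 5-q->7 5-r->7 5-q->9 5-r->9
step 1: apply R1 at {0↦5, 1↦0, 2↦4, 3↦7}  → |V|=8 |E|=7  E = 0-q->0 0-q->5 0-r->5 1-p->1 2-p->3 5-q->9 5-r->9
step 2: apply R1 at {0↦5, 1↦0, 2↦6, 3↦9}  → |V|=6 |E|=5  E = 0-q->0 0-q->5 0-r->5 1-p->1 2-p->3
step 3: apply R1 at {0↦0, 1↦3, 2↦8, 3↦5}  → |V|=4 |E|=3  E = 0-q->0 1-p->1 2-p->3
normal form: no rule applies after step 3
NF edges: [(0, 0, 'q'), (1, 1, 'p'), (2, 3, 'p')]

Answer: p:2 q:1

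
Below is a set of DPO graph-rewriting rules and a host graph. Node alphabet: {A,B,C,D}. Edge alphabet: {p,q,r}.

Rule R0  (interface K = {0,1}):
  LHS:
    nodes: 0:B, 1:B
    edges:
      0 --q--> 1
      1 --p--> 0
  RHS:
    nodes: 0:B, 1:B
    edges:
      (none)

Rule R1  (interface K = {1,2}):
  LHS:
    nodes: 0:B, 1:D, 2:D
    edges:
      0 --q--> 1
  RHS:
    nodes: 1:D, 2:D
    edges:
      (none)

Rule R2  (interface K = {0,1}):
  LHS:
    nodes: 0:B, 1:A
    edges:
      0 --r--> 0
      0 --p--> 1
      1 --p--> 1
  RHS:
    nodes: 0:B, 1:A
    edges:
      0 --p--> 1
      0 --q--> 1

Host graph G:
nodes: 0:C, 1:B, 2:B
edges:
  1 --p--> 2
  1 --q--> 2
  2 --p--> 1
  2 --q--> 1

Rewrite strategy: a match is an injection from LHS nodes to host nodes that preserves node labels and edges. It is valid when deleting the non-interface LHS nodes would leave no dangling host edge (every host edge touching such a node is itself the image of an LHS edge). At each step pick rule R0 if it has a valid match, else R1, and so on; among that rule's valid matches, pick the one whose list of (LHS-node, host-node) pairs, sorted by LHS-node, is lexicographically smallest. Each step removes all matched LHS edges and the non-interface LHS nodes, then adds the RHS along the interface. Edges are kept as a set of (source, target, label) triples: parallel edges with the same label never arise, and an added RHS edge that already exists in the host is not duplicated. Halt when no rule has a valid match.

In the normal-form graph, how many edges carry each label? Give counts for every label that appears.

start.  V:3 E:4  edges: 1-p->2 1-q->2 2-p->1 2-q->1
1. fire R0 via {0↦1, 1↦2}  →  V:3 E:2  edges: 1-p->2 2-q->1
2. fire R0 via {0↦2, 1↦1}  →  V:3 E:0  edges: ∅
normal form: no rule applies after step 2
NF edges: []

Answer: (no edges)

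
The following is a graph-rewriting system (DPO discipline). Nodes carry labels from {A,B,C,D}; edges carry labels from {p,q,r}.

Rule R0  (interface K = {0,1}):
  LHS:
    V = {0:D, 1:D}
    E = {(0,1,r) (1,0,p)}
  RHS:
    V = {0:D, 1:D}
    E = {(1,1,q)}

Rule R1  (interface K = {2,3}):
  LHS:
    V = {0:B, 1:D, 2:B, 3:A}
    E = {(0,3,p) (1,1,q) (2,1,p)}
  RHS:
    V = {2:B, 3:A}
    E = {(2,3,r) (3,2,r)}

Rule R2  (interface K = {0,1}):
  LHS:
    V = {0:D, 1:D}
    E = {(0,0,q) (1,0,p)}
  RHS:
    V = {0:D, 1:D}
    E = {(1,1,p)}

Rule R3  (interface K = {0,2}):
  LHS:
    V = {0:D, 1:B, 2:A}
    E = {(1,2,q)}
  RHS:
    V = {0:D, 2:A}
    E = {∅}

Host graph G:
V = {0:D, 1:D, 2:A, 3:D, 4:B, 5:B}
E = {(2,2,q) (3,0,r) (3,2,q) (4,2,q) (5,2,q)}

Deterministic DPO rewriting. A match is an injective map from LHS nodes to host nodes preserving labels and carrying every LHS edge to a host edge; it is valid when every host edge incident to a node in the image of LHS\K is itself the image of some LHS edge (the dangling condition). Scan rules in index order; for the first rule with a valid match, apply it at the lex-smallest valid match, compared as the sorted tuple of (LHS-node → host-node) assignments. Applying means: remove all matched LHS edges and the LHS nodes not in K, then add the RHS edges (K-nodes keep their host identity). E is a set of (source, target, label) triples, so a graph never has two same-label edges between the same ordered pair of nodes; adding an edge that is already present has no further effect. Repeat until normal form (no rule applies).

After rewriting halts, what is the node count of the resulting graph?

start.  V:6 E:5  edges: 2-q->2 3-r->0 3-q->2 4-q->2 5-q->2
1. fire R3 via {0↦0, 1↦4, 2↦2}  →  V:5 E:4  edges: 2-q->2 3-r->0 3-q->2 5-q->2
2. fire R3 via {0↦0, 1↦5, 2↦2}  →  V:4 E:3  edges: 2-q->2 3-r->0 3-q->2
normal form: no rule applies after step 2
NF nodes: {0:D, 1:D, 2:A, 3:D}

Answer: 4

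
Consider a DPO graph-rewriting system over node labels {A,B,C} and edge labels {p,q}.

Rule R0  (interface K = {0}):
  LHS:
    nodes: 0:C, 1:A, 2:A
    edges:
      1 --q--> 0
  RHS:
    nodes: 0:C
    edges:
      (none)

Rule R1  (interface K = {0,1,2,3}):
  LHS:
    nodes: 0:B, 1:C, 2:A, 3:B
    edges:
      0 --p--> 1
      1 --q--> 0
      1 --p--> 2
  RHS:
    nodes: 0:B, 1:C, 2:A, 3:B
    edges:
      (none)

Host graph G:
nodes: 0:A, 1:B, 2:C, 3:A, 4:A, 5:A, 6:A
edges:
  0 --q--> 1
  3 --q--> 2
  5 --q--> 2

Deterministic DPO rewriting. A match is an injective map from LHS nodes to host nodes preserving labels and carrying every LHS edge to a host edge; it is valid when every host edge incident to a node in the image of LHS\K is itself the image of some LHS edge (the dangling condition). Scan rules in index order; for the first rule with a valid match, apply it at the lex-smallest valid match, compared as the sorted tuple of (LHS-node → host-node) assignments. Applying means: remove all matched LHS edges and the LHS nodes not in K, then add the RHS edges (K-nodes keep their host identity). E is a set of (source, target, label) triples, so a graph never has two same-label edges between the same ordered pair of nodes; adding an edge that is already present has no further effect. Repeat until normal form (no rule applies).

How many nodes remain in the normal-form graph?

[0] host  ⇒  7 nodes, 3 edges  {0-q->1 3-q->2 5-q->2}
[1] R0 @ {0↦2, 1↦3, 2↦4}  ⇒  5 nodes, 2 edges  {0-q->1 5-q->2}
[2] R0 @ {0↦2, 1↦5, 2↦6}  ⇒  3 nodes, 1 edges  {0-q->1}
final graph: no rule applies after step 2
NF nodes: {0:A, 1:B, 2:C}

Answer: 3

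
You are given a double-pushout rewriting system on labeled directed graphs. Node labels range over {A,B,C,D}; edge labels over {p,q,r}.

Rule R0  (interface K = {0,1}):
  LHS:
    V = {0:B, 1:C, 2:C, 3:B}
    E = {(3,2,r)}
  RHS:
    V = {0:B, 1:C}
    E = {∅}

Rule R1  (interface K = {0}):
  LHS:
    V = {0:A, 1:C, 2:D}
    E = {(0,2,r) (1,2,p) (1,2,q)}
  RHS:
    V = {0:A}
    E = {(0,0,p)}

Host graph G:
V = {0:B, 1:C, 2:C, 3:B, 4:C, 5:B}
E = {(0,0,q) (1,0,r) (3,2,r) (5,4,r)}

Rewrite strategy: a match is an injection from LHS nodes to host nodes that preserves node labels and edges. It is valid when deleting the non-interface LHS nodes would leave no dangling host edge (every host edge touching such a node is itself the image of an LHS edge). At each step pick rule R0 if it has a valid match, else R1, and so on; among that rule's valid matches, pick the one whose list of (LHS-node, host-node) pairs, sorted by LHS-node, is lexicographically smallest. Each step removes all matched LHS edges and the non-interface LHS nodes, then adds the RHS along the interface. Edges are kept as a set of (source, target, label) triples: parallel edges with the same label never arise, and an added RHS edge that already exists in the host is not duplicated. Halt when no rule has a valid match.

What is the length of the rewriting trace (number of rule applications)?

Answer: 2

Derivation:
initial: |V|=6 |E|=4  E = 0-q->0 1-r->0 3-r->2 5-r->4
step 1: apply R0 at {0↦0, 1↦1, 2↦2, 3↦3}  → |V|=4 |E|=3  E = 0-q->0 1-r->0 5-r->4
step 2: apply R0 at {0↦0, 1↦1, 2↦4, 3↦5}  → |V|=2 |E|=2  E = 0-q->0 1-r->0
halt: no rule applies after step 2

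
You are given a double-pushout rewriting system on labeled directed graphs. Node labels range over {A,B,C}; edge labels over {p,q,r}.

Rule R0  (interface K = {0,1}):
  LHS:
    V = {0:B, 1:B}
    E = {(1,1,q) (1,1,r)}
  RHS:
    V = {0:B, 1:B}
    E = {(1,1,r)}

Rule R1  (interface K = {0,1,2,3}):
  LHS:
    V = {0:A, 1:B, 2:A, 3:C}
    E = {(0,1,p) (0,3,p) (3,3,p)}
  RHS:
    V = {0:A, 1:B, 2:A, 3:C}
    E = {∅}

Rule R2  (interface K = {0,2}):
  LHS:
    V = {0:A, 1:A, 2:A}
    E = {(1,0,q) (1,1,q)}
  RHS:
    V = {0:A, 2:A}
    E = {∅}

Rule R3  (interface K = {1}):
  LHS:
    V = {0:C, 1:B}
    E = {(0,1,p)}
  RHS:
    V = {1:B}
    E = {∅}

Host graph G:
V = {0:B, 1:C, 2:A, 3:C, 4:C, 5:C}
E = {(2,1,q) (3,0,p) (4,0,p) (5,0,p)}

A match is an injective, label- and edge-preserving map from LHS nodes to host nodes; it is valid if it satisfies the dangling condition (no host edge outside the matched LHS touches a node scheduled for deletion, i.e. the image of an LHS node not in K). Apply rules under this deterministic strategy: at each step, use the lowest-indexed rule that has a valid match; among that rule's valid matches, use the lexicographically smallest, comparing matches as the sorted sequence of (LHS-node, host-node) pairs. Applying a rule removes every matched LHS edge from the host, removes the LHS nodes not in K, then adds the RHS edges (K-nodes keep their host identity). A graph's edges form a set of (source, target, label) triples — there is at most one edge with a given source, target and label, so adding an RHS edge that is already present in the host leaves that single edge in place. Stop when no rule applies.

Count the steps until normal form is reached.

Answer: 3

Steps:
[0] host  ⇒  6 nodes, 4 edges  {2-q->1 3-p->0 4-p->0 5-p->0}
[1] R3 @ {0↦3, 1↦0}  ⇒  5 nodes, 3 edges  {2-q->1 4-p->0 5-p->0}
[2] R3 @ {0↦4, 1↦0}  ⇒  4 nodes, 2 edges  {2-q->1 5-p->0}
[3] R3 @ {0↦5, 1↦0}  ⇒  3 nodes, 1 edges  {2-q->1}
normal form: no rule applies after step 3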